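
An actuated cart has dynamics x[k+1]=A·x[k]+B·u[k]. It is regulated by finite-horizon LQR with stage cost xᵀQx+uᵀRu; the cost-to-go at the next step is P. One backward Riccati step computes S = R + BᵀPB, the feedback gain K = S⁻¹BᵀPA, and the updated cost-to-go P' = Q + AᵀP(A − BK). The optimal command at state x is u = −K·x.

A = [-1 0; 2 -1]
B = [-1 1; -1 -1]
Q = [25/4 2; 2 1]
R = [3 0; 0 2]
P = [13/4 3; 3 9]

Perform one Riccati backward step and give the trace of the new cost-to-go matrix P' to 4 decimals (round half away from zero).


12.4802

BᵀP = [-6.2500 -12.0000; 0.2500 -6.0000]
S = R + BᵀPB = [3 0; 0 2] + [18.2500 5.7500; 5.7500 6.2500] = [21.2500 5.7500; 5.7500 8.2500]
BᵀPA = [-17.7500 12.0000; -12.2500 6.0000]
K = S⁻¹·BᵀPA = [-0.5343 0.4534; -1.1125 0.4112]
A−BK = [-0.4218 0.0422; 0.3533 -0.1353]
AᵀP(A−BK) = [4.1388 -1.9139; -1.9139 1.0914]
P' = Q + AᵀP(A−BK) = [10.3888 0.0861; 0.0861 2.0914]
tr(P') = 12.4802


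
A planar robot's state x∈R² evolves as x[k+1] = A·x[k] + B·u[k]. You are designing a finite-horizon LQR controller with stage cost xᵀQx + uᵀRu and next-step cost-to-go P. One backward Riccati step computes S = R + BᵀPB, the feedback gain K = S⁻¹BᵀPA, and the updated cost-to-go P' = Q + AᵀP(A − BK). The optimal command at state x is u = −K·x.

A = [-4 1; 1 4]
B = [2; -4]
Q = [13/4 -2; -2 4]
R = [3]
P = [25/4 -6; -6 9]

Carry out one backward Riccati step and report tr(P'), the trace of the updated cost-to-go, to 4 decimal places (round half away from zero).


35.8424

BᵀP = [36.5000 -48.0000]
S = R + BᵀPB = [3] + [265.0000] = [268.0000]
BᵀPA = [-194.0000 -155.5000]
K = S⁻¹·BᵀPA = [-0.7239 -0.5802]
A−BK = [-2.5522 2.1604; -1.8955 1.6791]
AᵀP(A−BK) = [16.5672 -11.5634; -11.5634 12.0252]
P' = Q + AᵀP(A−BK) = [19.8172 -13.5634; -13.5634 16.0252]
tr(P') = 35.8424


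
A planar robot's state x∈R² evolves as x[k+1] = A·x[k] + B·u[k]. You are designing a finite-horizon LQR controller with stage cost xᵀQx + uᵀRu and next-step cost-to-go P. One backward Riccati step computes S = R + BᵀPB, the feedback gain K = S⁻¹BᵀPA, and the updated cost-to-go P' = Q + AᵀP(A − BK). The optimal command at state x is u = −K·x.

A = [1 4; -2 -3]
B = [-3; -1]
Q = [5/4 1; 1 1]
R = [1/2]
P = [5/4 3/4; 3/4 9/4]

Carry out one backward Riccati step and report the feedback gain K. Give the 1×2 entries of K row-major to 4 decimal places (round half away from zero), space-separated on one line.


BᵀP = [-4.5000 -4.5000]
S = R + BᵀPB = [1/2] + [18.0000] = [18.5000]
BᵀPA = [4.5000 -4.5000]
K = S⁻¹·BᵀPA = [0.2432 -0.2432]
A−BK = [1.7297 3.2703; -1.7568 -3.2432]
AᵀP(A−BK) = [6.1554 11.3446; 11.3446 21.1554]
P' = Q + AᵀP(A−BK) = [7.4054 12.3446; 12.3446 22.1554]
tr(P') = 29.5608

0.2432 -0.2432


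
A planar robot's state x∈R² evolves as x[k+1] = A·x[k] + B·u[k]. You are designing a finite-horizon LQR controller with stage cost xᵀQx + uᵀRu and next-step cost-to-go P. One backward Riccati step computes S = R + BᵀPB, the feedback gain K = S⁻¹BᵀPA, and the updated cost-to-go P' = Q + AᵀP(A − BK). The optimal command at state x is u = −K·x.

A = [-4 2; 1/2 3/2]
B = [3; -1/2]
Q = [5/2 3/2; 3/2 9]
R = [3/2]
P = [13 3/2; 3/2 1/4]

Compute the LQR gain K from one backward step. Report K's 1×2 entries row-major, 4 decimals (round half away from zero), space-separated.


BᵀP = [38.2500 4.3750]
S = R + BᵀPB = [3/2] + [112.5625] = [114.0625]
BᵀPA = [-150.8125 83.0625]
K = S⁻¹·BᵀPA = [-1.3222 0.7282]
A−BK = [-0.0334 -0.1847; -0.1611 1.8641]
AᵀP(A−BK) = [2.6595 -1.4879; -1.4879 1.0748]
P' = Q + AᵀP(A−BK) = [5.1595 0.0121; 0.0121 10.0748]
tr(P') = 15.2342

-1.3222 0.7282


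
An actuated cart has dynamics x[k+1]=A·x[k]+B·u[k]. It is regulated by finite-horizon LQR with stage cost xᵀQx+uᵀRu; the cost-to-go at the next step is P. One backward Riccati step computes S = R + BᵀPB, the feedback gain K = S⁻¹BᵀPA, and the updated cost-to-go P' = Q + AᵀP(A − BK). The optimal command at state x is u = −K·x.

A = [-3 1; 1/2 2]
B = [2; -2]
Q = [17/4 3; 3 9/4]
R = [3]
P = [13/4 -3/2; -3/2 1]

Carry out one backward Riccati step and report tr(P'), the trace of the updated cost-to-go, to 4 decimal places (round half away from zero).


BᵀP = [9.5000 -5.0000]
S = R + BᵀPB = [3] + [29.0000] = [32.0000]
BᵀPA = [-31.0000 -0.5000]
K = S⁻¹·BᵀPA = [-0.9688 -0.0156]
A−BK = [-1.0625 1.0313; -1.4375 1.9688]
AᵀP(A−BK) = [3.9688 -0.9844; -0.9844 1.2422]
P' = Q + AᵀP(A−BK) = [8.2188 2.0156; 2.0156 3.4922]
tr(P') = 11.7109

11.7109


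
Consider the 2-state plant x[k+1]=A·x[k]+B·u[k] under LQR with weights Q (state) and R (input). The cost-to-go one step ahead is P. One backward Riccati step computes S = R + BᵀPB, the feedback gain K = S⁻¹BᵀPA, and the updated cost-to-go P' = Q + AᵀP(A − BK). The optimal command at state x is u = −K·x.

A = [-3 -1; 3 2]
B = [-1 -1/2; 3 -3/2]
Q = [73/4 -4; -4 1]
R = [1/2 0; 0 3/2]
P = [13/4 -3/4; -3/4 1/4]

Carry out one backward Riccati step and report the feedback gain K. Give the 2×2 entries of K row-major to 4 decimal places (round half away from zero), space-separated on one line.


1.9862 0.8069 0.2897 0.0552

BᵀP = [-5.5000 1.5000; -0.5000 0.0000]
S = R + BᵀPB = [1/2 0; 0 3/2] + [10.0000 0.5000; 0.5000 0.2500] = [10.5000 0.5000; 0.5000 1.7500]
BᵀPA = [21.0000 8.5000; 1.5000 0.5000]
K = S⁻¹·BᵀPA = [1.9862 0.8069; 0.2897 0.0552]
A−BK = [-0.8690 -0.1655; -2.5241 -0.3379]
AᵀP(A−BK) = [2.8552 0.9724; 0.9724 0.3638]
P' = Q + AᵀP(A−BK) = [21.1052 -3.0276; -3.0276 1.3638]
tr(P') = 22.4690


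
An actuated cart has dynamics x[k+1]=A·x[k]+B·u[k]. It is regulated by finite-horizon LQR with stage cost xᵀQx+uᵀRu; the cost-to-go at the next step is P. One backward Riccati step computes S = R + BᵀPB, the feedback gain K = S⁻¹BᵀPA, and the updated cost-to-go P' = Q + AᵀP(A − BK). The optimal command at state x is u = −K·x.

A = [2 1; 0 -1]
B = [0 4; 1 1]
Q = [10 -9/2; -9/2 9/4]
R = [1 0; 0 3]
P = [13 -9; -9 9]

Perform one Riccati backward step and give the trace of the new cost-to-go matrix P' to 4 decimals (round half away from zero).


14.7267

BᵀP = [-9.0000 9.0000; 43.0000 -27.0000]
S = R + BᵀPB = [1 0; 0 3] + [9.0000 -27.0000; -27.0000 145.0000] = [10.0000 -27.0000; -27.0000 148.0000]
BᵀPA = [-18.0000 -18.0000; 86.0000 70.0000]
K = S⁻¹·BᵀPA = [-0.4554 -1.0306; 0.4980 0.2850]
A−BK = [0.0080 -0.1398; -0.0426 -0.2543]
AᵀP(A−BK) = [0.9747 0.9427; 0.9427 1.5020]
P' = Q + AᵀP(A−BK) = [10.9747 -3.5573; -3.5573 3.7520]
tr(P') = 14.7267


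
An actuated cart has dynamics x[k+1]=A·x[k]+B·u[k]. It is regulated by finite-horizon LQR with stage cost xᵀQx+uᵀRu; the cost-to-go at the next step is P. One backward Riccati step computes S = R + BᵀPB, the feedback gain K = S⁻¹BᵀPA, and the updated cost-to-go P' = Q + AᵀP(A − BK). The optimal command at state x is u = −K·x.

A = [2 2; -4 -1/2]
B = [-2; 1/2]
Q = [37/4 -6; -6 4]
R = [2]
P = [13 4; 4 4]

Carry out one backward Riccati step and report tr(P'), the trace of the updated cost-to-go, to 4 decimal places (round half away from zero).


BᵀP = [-24.0000 -6.0000]
S = R + BᵀPB = [2] + [45.0000] = [47.0000]
BᵀPA = [-24.0000 -45.0000]
K = S⁻¹·BᵀPA = [-0.5106 -0.9574]
A−BK = [0.9787 0.0851; -3.7447 -0.0213]
AᵀP(A−BK) = [39.7447 1.0213; 1.0213 1.9149]
P' = Q + AᵀP(A−BK) = [48.9947 -4.9787; -4.9787 5.9149]
tr(P') = 54.9096

54.9096


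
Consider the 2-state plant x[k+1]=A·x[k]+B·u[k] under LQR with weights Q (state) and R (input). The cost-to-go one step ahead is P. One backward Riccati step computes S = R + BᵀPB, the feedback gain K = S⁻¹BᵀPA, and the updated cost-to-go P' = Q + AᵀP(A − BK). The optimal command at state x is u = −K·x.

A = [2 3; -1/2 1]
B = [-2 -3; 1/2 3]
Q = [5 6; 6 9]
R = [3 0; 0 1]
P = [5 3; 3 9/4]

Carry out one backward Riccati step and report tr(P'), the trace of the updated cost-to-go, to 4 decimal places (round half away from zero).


BᵀP = [-8.5000 -4.8750; -6.0000 -2.2500]
S = R + BᵀPB = [3 0; 0 1] + [14.5625 10.8750; 10.8750 11.2500] = [17.5625 10.8750; 10.8750 12.2500]
BᵀPA = [-14.5625 -30.3750; -10.8750 -20.2500]
K = S⁻¹·BᵀPA = [-0.6206 -1.5677; -0.3368 -0.2613]
A−BK = [-0.2516 -0.9194; 0.8206 2.5677]
AᵀP(A−BK) = [1.8619 4.7032; 4.7032 12.3387]
P' = Q + AᵀP(A−BK) = [6.8619 10.7032; 10.7032 21.3387]
tr(P') = 28.2006

28.2006


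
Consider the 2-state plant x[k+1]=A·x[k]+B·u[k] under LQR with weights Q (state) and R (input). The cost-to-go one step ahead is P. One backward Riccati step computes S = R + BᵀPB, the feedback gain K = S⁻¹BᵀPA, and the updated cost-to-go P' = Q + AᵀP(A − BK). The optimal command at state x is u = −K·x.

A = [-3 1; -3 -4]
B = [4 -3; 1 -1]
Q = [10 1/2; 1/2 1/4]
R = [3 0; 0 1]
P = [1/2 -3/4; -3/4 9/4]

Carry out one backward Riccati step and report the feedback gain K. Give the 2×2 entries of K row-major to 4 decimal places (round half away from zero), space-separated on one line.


0.1288 0.7940 0.8112 0.5021

BᵀP = [1.2500 -0.7500; -0.7500 0.0000]
S = R + BᵀPB = [3 0; 0 1] + [4.2500 -3.0000; -3.0000 2.2500] = [7.2500 -3.0000; -3.0000 3.2500]
BᵀPA = [-1.5000 4.2500; 2.2500 -0.7500]
K = S⁻¹·BᵀPA = [0.1288 0.7940; 0.8112 0.5021]
A−BK = [-1.0815 -0.6695; -2.3176 -4.2918]
AᵀP(A−BK) = [9.6180 18.8112; 18.8112 39.5021]
P' = Q + AᵀP(A−BK) = [19.6180 19.3112; 19.3112 39.7521]
tr(P') = 59.3702


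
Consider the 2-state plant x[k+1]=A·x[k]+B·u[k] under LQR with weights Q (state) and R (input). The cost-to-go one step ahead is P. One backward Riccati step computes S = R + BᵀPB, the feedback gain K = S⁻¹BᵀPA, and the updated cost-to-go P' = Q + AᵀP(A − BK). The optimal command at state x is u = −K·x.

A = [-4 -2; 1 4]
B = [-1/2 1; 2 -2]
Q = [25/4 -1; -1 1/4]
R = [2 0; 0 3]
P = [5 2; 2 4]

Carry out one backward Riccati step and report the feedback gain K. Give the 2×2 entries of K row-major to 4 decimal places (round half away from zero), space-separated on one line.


BᵀP = [1.5000 7.0000; 1.0000 -6.0000]
S = R + BᵀPB = [2 0; 0 3] + [13.2500 -12.5000; -12.5000 13.0000] = [15.2500 -12.5000; -12.5000 16.0000]
BᵀPA = [1.0000 25.0000; -10.0000 -26.0000]
K = S⁻¹·BᵀPA = [-1.2422 0.8547; -1.5954 -0.9573]
A−BK = [-3.0256 -0.6154; 0.2934 0.3761]
AᵀP(A−BK) = [53.2877 9.5726; 9.5726 5.7436]
P' = Q + AᵀP(A−BK) = [59.5377 8.5726; 8.5726 5.9936]
tr(P') = 65.5313

-1.2422 0.8547 -1.5954 -0.9573


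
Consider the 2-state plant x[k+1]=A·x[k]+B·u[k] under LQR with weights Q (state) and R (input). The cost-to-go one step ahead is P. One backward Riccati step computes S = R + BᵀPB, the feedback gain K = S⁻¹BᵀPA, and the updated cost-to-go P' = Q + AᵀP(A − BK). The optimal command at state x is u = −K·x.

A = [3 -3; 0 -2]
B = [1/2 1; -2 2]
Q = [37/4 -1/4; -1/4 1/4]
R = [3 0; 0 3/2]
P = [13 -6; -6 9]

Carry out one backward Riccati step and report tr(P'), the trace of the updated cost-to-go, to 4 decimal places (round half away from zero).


36.4428

BᵀP = [18.5000 -21.0000; 1.0000 12.0000]
S = R + BᵀPB = [3 0; 0 3/2] + [51.2500 -23.5000; -23.5000 25.0000] = [54.2500 -23.5000; -23.5000 26.5000]
BᵀPA = [55.5000 -13.5000; 3.0000 -27.0000]
K = S⁻¹·BᵀPA = [1.7408 -1.1207; 1.6569 -2.0127]
A−BK = [0.4727 -0.4269; 0.1677 -0.2160]
AᵀP(A−BK) = [15.4155 -12.7624; -12.7624 11.5273]
P' = Q + AᵀP(A−BK) = [24.6655 -13.0124; -13.0124 11.7773]
tr(P') = 36.4428


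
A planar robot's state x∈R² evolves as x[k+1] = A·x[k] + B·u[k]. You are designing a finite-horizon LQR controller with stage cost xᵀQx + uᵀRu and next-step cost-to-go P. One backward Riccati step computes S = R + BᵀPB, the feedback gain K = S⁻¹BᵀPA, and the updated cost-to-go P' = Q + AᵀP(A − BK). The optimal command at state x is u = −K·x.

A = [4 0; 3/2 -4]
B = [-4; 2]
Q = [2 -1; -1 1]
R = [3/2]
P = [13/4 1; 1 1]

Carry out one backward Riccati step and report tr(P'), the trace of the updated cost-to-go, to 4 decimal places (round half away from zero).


30.4789

BᵀP = [-11.0000 -2.0000]
S = R + BᵀPB = [3/2] + [40.0000] = [41.5000]
BᵀPA = [-47.0000 8.0000]
K = S⁻¹·BᵀPA = [-1.1325 0.1928]
A−BK = [-0.5301 0.7711; 3.7651 -4.3855]
AᵀP(A−BK) = [13.0211 -12.9398; -12.9398 14.4578]
P' = Q + AᵀP(A−BK) = [15.0211 -13.9398; -13.9398 15.4578]
tr(P') = 30.4789


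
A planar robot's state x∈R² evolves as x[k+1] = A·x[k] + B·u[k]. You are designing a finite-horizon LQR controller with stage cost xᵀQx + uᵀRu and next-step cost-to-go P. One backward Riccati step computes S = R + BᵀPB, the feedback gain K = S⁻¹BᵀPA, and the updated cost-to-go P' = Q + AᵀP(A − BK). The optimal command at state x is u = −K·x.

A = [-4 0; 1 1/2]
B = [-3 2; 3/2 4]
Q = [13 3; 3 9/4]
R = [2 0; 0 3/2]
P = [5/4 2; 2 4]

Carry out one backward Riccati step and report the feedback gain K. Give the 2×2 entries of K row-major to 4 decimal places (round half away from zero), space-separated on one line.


0.6334 0.0346 -0.2054 0.0981

BᵀP = [-0.7500 0.0000; 10.5000 20.0000]
S = R + BᵀPB = [2 0; 0 3/2] + [2.2500 -1.5000; -1.5000 101.0000] = [4.2500 -1.5000; -1.5000 102.5000]
BᵀPA = [3.0000 0.0000; -22.0000 10.0000]
K = S⁻¹·BᵀPA = [0.6334 0.0346; -0.2054 0.0981]
A−BK = [-1.6891 -0.0923; 0.8714 0.0558]
AᵀP(A−BK) = [1.5818 0.0536; 0.0536 0.0193]
P' = Q + AᵀP(A−BK) = [14.5818 3.0536; 3.0536 2.2693]
tr(P') = 16.8511


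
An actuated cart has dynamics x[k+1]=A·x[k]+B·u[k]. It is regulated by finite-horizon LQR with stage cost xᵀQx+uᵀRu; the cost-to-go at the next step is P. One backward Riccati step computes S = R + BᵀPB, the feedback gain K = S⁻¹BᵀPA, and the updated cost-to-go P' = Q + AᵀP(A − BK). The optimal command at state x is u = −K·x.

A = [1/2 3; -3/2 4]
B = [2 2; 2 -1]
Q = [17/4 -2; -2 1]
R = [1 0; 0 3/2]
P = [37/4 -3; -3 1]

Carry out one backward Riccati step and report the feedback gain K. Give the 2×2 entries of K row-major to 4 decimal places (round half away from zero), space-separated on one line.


0.1701 0.5669 0.3169 0.3895

BᵀP = [12.5000 -4.0000; 21.5000 -7.0000]
S = R + BᵀPB = [1 0; 0 3/2] + [17.0000 29.0000; 29.0000 50.0000] = [18.0000 29.0000; 29.0000 51.5000]
BᵀPA = [12.2500 21.5000; 21.2500 36.5000]
K = S⁻¹·BᵀPA = [0.1701 0.5669; 0.3169 0.3895]
A−BK = [-0.4738 1.0872; -1.5233 3.2558]
AᵀP(A−BK) = [0.2460 0.1533; 0.1533 0.8445]
P' = Q + AᵀP(A−BK) = [4.4960 -1.8467; -1.8467 1.8445]
tr(P') = 6.3405


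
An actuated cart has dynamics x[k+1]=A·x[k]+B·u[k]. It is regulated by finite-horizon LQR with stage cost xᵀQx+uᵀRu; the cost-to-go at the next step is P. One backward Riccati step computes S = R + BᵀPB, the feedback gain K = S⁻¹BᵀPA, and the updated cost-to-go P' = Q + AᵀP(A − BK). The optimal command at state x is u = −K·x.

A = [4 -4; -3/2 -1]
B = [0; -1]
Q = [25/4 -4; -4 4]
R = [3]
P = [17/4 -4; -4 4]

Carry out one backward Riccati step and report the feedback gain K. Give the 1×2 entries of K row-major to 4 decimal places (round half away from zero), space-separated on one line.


3.1429 -1.7143

BᵀP = [4.0000 -4.0000]
S = R + BᵀPB = [3] + [4.0000] = [7.0000]
BᵀPA = [22.0000 -12.0000]
K = S⁻¹·BᵀPA = [3.1429 -1.7143]
A−BK = [4.0000 -4.0000; 1.6429 -2.7143]
AᵀP(A−BK) = [55.8571 -32.2857; -32.2857 19.4286]
P' = Q + AᵀP(A−BK) = [62.1071 -36.2857; -36.2857 23.4286]
tr(P') = 85.5357


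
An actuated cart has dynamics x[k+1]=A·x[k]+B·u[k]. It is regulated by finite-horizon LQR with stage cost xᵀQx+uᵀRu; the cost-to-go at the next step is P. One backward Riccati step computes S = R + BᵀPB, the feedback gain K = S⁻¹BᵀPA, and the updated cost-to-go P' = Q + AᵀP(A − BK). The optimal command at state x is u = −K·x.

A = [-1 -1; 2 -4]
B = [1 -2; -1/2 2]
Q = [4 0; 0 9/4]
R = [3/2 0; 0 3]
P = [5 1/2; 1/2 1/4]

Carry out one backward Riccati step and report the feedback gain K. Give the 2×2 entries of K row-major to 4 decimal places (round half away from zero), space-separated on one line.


-0.2238 -0.6434 0.3021 0.2685

BᵀP = [4.7500 0.3750; -9.0000 -0.5000]
S = R + BᵀPB = [3/2 0; 0 3] + [4.5625 -8.7500; -8.7500 17.0000] = [6.0625 -8.7500; -8.7500 20.0000]
BᵀPA = [-4.0000 -6.2500; 8.0000 11.0000]
K = S⁻¹·BᵀPA = [-0.2238 -0.6434; 0.3021 0.2685]
A−BK = [-0.1720 0.1804; 1.2839 -4.8587]
AᵀP(A−BK) = [0.6881 -0.7217; -0.7217 6.0252]
P' = Q + AᵀP(A−BK) = [4.6881 -0.7217; -0.7217 8.2752]
tr(P') = 12.9633


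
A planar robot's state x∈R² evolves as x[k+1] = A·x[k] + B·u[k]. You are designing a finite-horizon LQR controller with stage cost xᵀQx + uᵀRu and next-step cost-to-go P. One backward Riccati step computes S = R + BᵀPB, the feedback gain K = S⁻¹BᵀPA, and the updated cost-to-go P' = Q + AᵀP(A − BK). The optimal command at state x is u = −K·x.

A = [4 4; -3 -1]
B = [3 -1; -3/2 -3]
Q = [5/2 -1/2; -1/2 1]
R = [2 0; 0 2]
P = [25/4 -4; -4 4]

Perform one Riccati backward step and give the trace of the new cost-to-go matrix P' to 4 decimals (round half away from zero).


BᵀP = [24.7500 -18.0000; 5.7500 -8.0000]
S = R + BᵀPB = [2 0; 0 2] + [101.2500 29.2500; 29.2500 18.2500] = [103.2500 29.2500; 29.2500 20.2500]
BᵀPA = [153.0000 117.0000; 47.0000 31.0000]
K = S⁻¹·BᵀPA = [1.3953 1.1840; 0.3056 -0.1793]
A−BK = [0.1198 0.2688; 0.0097 0.2380]
AᵀP(A−BK) = [4.1611 3.2803; 3.2803 3.0342]
P' = Q + AᵀP(A−BK) = [6.6611 2.7803; 2.7803 4.0342]
tr(P') = 10.6953

10.6953


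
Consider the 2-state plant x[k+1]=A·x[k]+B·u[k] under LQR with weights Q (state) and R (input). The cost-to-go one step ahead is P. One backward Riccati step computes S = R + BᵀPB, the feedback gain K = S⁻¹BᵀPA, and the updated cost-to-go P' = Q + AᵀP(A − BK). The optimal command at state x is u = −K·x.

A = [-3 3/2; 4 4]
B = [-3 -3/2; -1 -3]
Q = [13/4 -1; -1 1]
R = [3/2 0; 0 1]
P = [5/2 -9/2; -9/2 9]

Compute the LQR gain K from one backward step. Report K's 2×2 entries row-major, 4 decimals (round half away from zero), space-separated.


1.3885 0.1924 -2.0743 -1.3717

BᵀP = [-3.0000 4.5000; 9.7500 -20.2500]
S = R + BᵀPB = [3/2 0; 0 1] + [4.5000 -9.0000; -9.0000 46.1250] = [6.0000 -9.0000; -9.0000 47.1250]
BᵀPA = [27.0000 13.5000; -110.2500 -66.3750]
K = S⁻¹·BᵀPA = [1.3885 0.1924; -2.0743 -1.3717]
A−BK = [-1.9461 0.0195; -0.8346 0.0771]
AᵀP(A−BK) = [8.3141 3.3206; 3.3206 1.9782]
P' = Q + AᵀP(A−BK) = [11.5641 2.3206; 2.3206 2.9782]
tr(P') = 14.5423


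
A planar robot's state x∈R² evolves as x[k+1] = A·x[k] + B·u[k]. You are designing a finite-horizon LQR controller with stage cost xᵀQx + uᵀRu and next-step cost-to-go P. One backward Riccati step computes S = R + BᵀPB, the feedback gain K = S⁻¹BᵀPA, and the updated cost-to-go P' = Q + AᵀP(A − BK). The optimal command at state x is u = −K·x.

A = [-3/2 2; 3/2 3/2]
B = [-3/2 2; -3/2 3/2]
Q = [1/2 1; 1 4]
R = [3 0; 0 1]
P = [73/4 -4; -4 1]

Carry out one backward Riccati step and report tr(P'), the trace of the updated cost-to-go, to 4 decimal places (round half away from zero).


7.6122

BᵀP = [-21.3750 4.5000; 30.5000 -6.5000]
S = R + BᵀPB = [3 0; 0 1] + [25.3125 -36.0000; -36.0000 51.2500] = [28.3125 -36.0000; -36.0000 52.2500]
BᵀPA = [38.8125 -36.0000; -55.5000 51.2500]
K = S⁻¹·BᵀPA = [0.1634 -0.1964; -0.9496 0.8456]
A−BK = [0.6443 0.0143; 3.1695 -0.0629]
AᵀP(A−BK) = [2.2667 -0.9496; -0.9496 0.8456]
P' = Q + AᵀP(A−BK) = [2.7667 0.0504; 0.0504 4.8456]
tr(P') = 7.6122


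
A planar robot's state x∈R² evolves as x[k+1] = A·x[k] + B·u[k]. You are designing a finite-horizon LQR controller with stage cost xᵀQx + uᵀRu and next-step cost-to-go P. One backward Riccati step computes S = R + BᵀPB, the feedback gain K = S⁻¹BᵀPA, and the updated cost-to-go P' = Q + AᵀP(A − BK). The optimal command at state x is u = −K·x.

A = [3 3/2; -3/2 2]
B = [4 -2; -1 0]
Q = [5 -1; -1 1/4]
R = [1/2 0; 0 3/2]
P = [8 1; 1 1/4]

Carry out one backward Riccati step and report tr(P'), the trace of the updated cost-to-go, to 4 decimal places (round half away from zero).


BᵀP = [31.0000 3.7500; -16.0000 -2.0000]
S = R + BᵀPB = [1/2 0; 0 3/2] + [120.2500 -62.0000; -62.0000 32.0000] = [120.7500 -62.0000; -62.0000 33.5000]
BᵀPA = [87.3750 54.0000; -45.0000 -28.0000]
K = S⁻¹·BᵀPA = [0.6815 0.3630; -0.0820 -0.1641]
A−BK = [0.1100 -0.2800; -0.8185 2.3630]
AᵀP(A−BK) = [0.3265 -0.0970; -0.0970 0.8061]
P' = Q + AᵀP(A−BK) = [5.3265 -1.0970; -1.0970 1.0561]
tr(P') = 6.3826

6.3826


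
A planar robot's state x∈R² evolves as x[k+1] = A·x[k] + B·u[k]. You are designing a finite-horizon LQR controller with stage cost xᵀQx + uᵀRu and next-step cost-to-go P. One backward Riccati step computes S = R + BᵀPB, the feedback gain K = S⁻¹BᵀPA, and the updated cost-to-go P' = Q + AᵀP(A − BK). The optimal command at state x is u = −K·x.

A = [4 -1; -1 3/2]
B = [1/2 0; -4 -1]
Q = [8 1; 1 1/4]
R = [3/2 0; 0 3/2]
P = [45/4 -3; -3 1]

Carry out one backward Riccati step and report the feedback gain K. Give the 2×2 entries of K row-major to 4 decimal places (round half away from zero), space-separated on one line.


BᵀP = [17.6250 -5.5000; 3.0000 -1.0000]
S = R + BᵀPB = [3/2 0; 0 3/2] + [30.8125 5.5000; 5.5000 1.0000] = [32.3125 5.5000; 5.5000 2.5000]
BᵀPA = [76.0000 -25.8750; 13.0000 -4.5000]
K = S⁻¹·BᵀPA = [2.3451 -0.7904; 0.0408 -0.0612]
A−BK = [2.8275 -0.6048; 8.4212 -1.7226]
AᵀP(A−BK) = [26.2430 -6.6373; -6.6373 1.7741]
P' = Q + AᵀP(A−BK) = [34.2430 -5.6373; -5.6373 2.0241]
tr(P') = 36.2672

2.3451 -0.7904 0.0408 -0.0612


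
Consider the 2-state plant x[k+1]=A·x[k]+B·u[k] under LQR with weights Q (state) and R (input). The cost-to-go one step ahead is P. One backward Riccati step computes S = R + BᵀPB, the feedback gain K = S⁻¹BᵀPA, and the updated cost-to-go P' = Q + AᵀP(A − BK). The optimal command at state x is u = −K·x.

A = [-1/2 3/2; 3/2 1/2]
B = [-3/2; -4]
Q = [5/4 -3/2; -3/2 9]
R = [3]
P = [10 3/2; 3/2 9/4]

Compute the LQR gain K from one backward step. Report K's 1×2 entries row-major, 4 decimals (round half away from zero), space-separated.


BᵀP = [-21.0000 -11.2500]
S = R + BᵀPB = [3] + [76.5000] = [79.5000]
BᵀPA = [-6.3750 -37.1250]
K = S⁻¹·BᵀPA = [-0.0802 -0.4670]
A−BK = [-0.6203 0.7995; 1.1792 -1.3679]
AᵀP(A−BK) = [4.8013 -5.7895; -5.7895 7.9758]
P' = Q + AᵀP(A−BK) = [6.0513 -7.2895; -7.2895 16.9758]
tr(P') = 23.0271

-0.0802 -0.4670


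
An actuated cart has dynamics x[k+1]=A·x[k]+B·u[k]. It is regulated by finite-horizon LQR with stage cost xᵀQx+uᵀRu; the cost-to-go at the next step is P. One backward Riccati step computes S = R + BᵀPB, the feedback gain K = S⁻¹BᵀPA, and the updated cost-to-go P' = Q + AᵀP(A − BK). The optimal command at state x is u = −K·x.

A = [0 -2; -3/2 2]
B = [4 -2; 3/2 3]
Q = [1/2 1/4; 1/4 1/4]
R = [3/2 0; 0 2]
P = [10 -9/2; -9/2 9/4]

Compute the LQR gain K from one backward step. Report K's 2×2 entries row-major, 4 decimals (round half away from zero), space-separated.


BᵀP = [33.2500 -14.6250; -33.5000 15.7500]
S = R + BᵀPB = [3/2 0; 0 2] + [111.0625 -110.3750; -110.3750 114.2500] = [112.5625 -110.3750; -110.3750 116.2500]
BᵀPA = [21.9375 -95.7500; -23.6250 98.5000]
K = S⁻¹·BᵀPA = [-0.0636 -0.2869; -0.2636 0.5749]
A−BK = [-0.2729 0.2974; -0.6140 0.7056]
AᵀP(A−BK) = [0.2299 -0.3739; -0.3739 0.9006]
P' = Q + AᵀP(A−BK) = [0.7299 -0.1239; -0.1239 1.1506]
tr(P') = 1.8805

-0.0636 -0.2869 -0.2636 0.5749


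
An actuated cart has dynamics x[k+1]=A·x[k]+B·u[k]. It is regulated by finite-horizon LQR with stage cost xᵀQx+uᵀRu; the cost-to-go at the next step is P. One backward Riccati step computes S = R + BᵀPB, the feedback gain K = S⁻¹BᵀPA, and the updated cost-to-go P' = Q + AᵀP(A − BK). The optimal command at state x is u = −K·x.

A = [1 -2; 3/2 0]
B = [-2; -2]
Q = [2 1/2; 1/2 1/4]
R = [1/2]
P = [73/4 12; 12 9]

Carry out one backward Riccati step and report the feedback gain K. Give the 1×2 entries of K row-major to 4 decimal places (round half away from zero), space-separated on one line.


BᵀP = [-60.5000 -42.0000]
S = R + BᵀPB = [1/2] + [205.0000] = [205.5000]
BᵀPA = [-123.5000 121.0000]
K = S⁻¹·BᵀPA = [-0.6010 0.5888]
A−BK = [-0.2019 -0.8224; 0.2981 1.1776]
AᵀP(A−BK) = [0.2798 0.2178; 0.2178 1.7543]
P' = Q + AᵀP(A−BK) = [2.2798 0.7178; 0.7178 2.0043]
tr(P') = 4.2841

-0.6010 0.5888


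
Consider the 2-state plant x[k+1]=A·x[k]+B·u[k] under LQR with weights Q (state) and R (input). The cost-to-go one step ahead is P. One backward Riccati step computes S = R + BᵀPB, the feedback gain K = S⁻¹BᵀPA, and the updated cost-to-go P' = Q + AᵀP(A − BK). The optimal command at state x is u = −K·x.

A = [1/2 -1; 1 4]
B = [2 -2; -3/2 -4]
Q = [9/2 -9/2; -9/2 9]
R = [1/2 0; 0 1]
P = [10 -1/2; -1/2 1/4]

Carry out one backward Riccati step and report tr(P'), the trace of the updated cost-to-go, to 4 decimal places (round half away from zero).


14.3501

BᵀP = [20.7500 -1.3750; -18.0000 0.0000]
S = R + BᵀPB = [1/2 0; 0 1] + [43.5625 -36.0000; -36.0000 36.0000] = [44.0625 -36.0000; -36.0000 37.0000]
BᵀPA = [9.0000 -26.2500; -9.0000 18.0000]
K = S⁻¹·BᵀPA = [0.0269 -0.9669; -0.2170 -0.4543]
A−BK = [0.0121 0.0252; 0.1722 0.7325]
AᵀP(A−BK) = [0.0543 0.1136; 0.1136 0.7958]
P' = Q + AᵀP(A−BK) = [4.5543 -4.3864; -4.3864 9.7958]
tr(P') = 14.3501


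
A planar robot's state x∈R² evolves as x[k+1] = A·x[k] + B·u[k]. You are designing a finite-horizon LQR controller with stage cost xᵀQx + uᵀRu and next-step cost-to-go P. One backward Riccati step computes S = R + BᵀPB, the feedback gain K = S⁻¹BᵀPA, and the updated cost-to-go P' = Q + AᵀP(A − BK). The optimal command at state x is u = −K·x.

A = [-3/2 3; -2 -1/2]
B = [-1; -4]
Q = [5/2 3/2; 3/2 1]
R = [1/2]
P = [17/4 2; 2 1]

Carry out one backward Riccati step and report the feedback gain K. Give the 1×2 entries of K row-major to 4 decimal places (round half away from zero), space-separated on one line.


0.8265 -0.9184

BᵀP = [-12.2500 -6.0000]
S = R + BᵀPB = [1/2] + [36.2500] = [36.7500]
BᵀPA = [30.3750 -33.7500]
K = S⁻¹·BᵀPA = [0.8265 -0.9184]
A−BK = [-0.6735 2.0816; 1.3061 -4.1735]
AᵀP(A−BK) = [0.4566 -0.7296; -0.7296 1.5051]
P' = Q + AᵀP(A−BK) = [2.9566 0.7704; 0.7704 2.5051]
tr(P') = 5.4617


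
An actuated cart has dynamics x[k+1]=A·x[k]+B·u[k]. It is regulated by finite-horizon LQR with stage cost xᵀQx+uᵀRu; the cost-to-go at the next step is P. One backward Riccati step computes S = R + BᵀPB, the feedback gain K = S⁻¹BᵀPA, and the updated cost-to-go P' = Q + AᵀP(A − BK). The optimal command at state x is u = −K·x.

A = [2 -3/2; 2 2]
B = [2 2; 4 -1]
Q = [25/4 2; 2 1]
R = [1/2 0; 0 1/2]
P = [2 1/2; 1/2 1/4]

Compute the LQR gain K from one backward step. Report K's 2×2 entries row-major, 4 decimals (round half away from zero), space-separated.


BᵀP = [6.0000 2.0000; 3.5000 0.7500]
S = R + BᵀPB = [1/2 0; 0 1/2] + [20.0000 10.0000; 10.0000 6.2500] = [20.5000 10.0000; 10.0000 6.7500]
BᵀPA = [16.0000 -5.0000; 8.5000 -3.7500]
K = S⁻¹·BᵀPA = [0.5993 0.0977; 0.3713 -0.7003]
A−BK = [0.0586 -0.2948; -0.0261 0.9088]
AᵀP(A−BK) = [0.2541 -0.1107; -0.1107 0.3624]
P' = Q + AᵀP(A−BK) = [6.5041 1.8893; 1.8893 1.3624]
tr(P') = 7.8664

0.5993 0.0977 0.3713 -0.7003


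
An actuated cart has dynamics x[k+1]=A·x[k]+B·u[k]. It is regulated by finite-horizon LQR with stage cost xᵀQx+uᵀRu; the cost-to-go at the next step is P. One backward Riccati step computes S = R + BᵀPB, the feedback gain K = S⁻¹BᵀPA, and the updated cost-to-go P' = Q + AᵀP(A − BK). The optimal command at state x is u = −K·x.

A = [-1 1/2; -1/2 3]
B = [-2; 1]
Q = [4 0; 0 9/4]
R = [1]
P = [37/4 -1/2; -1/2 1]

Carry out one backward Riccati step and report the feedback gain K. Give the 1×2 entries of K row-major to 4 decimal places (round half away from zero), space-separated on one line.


0.4390 -0.0854

BᵀP = [-19.0000 2.0000]
S = R + BᵀPB = [1] + [40.0000] = [41.0000]
BᵀPA = [18.0000 -3.5000]
K = S⁻¹·BᵀPA = [0.4390 -0.0854]
A−BK = [-0.1220 0.3293; -0.9390 3.0854]
AᵀP(A−BK) = [1.0976 -2.9634; -2.9634 9.5137]
P' = Q + AᵀP(A−BK) = [5.0976 -2.9634; -2.9634 11.7637]
tr(P') = 16.8613


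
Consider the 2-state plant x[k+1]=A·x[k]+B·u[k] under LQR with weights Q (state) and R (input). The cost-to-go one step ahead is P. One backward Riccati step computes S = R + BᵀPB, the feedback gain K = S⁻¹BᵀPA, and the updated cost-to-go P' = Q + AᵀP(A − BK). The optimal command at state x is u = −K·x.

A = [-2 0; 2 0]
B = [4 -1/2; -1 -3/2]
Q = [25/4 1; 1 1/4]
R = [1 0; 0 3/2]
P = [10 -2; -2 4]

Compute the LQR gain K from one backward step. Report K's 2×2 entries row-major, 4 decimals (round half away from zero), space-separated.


-0.6097 0.0000 -0.7829 0.0000

BᵀP = [42.0000 -12.0000; -2.0000 -5.0000]
S = R + BᵀPB = [1 0; 0 3/2] + [180.0000 -3.0000; -3.0000 8.5000] = [181.0000 -3.0000; -3.0000 10.0000]
BᵀPA = [-108.0000 0.0000; -6.0000 0.0000]
K = S⁻¹·BᵀPA = [-0.6097 0.0000; -0.7829 0.0000]
A−BK = [0.0472 0.0000; 0.2160 0.0000]
AᵀP(A−BK) = [1.4592 0.0000; 0.0000 0.0000]
P' = Q + AᵀP(A−BK) = [7.7092 1.0000; 1.0000 0.2500]
tr(P') = 7.9592


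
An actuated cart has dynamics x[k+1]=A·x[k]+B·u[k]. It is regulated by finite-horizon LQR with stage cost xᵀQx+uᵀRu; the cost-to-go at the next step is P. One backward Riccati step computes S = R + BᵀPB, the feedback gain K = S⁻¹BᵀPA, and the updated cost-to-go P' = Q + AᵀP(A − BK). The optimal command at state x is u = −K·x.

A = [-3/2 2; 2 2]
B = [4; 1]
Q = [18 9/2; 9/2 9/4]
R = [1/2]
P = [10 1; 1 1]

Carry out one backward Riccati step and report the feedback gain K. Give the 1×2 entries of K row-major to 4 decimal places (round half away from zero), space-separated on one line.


BᵀP = [41.0000 5.0000]
S = R + BᵀPB = [1/2] + [169.0000] = [169.5000]
BᵀPA = [-51.5000 92.0000]
K = S⁻¹·BᵀPA = [-0.3038 0.5428]
A−BK = [-0.2847 -0.1711; 2.3038 1.4572]
AᵀP(A−BK) = [4.8525 2.9528; 2.9528 2.0649]
P' = Q + AᵀP(A−BK) = [22.8525 7.4528; 7.4528 4.3149]
tr(P') = 27.1674

-0.3038 0.5428


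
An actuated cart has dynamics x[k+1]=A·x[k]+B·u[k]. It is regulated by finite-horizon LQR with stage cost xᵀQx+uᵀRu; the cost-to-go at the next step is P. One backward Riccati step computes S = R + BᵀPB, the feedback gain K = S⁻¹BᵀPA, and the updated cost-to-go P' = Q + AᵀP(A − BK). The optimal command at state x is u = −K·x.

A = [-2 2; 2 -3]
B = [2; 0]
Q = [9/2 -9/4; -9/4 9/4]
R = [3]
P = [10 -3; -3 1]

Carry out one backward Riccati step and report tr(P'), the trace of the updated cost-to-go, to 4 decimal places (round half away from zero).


BᵀP = [20.0000 -6.0000]
S = R + BᵀPB = [3] + [40.0000] = [43.0000]
BᵀPA = [-52.0000 58.0000]
K = S⁻¹·BᵀPA = [-1.2093 1.3488]
A−BK = [0.4186 -0.6977; 2.0000 -3.0000]
AᵀP(A−BK) = [5.1163 -5.8605; -5.8605 6.7674]
P' = Q + AᵀP(A−BK) = [9.6163 -8.1105; -8.1105 9.0174]
tr(P') = 18.6337

18.6337


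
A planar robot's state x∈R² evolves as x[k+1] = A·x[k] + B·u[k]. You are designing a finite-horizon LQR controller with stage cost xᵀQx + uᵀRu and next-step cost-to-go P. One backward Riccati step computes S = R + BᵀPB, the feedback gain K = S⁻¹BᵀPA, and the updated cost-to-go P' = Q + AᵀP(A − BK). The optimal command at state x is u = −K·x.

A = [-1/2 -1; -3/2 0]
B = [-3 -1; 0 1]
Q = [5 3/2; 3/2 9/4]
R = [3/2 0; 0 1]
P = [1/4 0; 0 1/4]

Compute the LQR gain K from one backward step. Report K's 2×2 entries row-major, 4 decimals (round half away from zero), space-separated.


BᵀP = [-0.7500 0.0000; -0.2500 0.2500]
S = R + BᵀPB = [3/2 0; 0 1] + [2.2500 0.7500; 0.7500 0.5000] = [3.7500 0.7500; 0.7500 1.5000]
BᵀPA = [0.3750 0.7500; -0.2500 0.2500]
K = S⁻¹·BᵀPA = [0.1481 0.1852; -0.2407 0.0741]
A−BK = [-0.2963 -0.3704; -1.2593 -0.0741]
AᵀP(A−BK) = [0.5093 0.0741; 0.0741 0.0926]
P' = Q + AᵀP(A−BK) = [5.5093 1.5741; 1.5741 2.3426]
tr(P') = 7.8519

0.1481 0.1852 -0.2407 0.0741


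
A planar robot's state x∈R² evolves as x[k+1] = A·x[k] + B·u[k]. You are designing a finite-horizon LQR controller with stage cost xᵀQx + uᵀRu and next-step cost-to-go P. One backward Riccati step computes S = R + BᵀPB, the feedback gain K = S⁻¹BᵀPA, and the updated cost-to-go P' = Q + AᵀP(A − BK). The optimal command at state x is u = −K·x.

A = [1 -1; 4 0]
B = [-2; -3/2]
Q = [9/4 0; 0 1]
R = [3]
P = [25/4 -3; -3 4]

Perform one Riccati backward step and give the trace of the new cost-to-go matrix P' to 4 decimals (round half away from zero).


49.0132

BᵀP = [-8.0000 0.0000]
S = R + BᵀPB = [3] + [16.0000] = [19.0000]
BᵀPA = [-8.0000 8.0000]
K = S⁻¹·BᵀPA = [-0.4211 0.4211]
A−BK = [0.1579 -0.1579; 3.3684 0.6316]
AᵀP(A−BK) = [42.8816 9.1184; 9.1184 2.8816]
P' = Q + AᵀP(A−BK) = [45.1316 9.1184; 9.1184 3.8816]
tr(P') = 49.0132


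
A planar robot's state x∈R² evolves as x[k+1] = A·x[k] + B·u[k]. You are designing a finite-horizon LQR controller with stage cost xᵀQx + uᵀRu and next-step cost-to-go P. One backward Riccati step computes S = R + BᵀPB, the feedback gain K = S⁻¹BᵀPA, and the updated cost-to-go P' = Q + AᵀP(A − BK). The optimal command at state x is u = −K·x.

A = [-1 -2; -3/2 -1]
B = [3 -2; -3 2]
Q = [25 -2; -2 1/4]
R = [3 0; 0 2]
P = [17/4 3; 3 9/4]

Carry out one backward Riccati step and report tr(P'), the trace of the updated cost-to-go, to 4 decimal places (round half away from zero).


51.6652

BᵀP = [3.7500 2.2500; -2.5000 -1.5000]
S = R + BᵀPB = [3 0; 0 2] + [4.5000 -3.0000; -3.0000 2.0000] = [7.5000 -3.0000; -3.0000 4.0000]
BᵀPA = [-7.1250 -9.7500; 4.7500 6.5000]
K = S⁻¹·BᵀPA = [-0.6786 -0.9286; 0.6786 0.9286]
A−BK = [2.3929 2.6429; -4.8929 -5.6429]
AᵀP(A−BK) = [10.2545 12.8482; 12.8482 16.1607]
P' = Q + AᵀP(A−BK) = [35.2545 10.8482; 10.8482 16.4107]
tr(P') = 51.6652


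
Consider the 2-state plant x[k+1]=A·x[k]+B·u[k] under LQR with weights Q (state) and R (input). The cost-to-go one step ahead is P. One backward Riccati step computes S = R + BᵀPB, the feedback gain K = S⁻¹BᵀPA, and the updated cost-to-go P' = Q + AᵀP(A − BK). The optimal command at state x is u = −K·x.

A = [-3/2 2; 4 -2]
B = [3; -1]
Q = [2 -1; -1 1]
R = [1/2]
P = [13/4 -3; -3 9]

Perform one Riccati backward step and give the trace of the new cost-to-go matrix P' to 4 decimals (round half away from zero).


BᵀP = [12.7500 -18.0000]
S = R + BᵀPB = [1/2] + [56.2500] = [56.7500]
BᵀPA = [-91.1250 61.5000]
K = S⁻¹·BᵀPA = [-1.6057 1.0837]
A−BK = [3.3172 -1.2511; 2.3943 -0.9163]
AᵀP(A−BK) = [40.9906 -15.9978; -15.9978 6.3524]
P' = Q + AᵀP(A−BK) = [42.9906 -16.9978; -16.9978 7.3524]
tr(P') = 50.3431

50.3431


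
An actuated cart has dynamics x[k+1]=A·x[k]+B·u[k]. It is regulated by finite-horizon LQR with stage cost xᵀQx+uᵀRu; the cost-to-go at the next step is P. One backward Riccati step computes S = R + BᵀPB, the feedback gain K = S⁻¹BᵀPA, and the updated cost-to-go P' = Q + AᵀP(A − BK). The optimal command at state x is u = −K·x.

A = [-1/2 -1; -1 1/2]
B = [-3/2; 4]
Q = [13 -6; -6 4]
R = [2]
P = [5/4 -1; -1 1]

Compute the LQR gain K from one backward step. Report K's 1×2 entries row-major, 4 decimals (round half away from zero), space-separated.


BᵀP = [-5.8750 5.5000]
S = R + BᵀPB = [2] + [30.8125] = [32.8125]
BᵀPA = [-2.5625 8.6250]
K = S⁻¹·BᵀPA = [-0.0781 0.2629]
A−BK = [-0.6171 -0.6057; -0.6876 -0.5514]
AᵀP(A−BK) = [0.1124 0.0486; 0.0486 0.2329]
P' = Q + AᵀP(A−BK) = [13.1124 -5.9514; -5.9514 4.2329]
tr(P') = 17.3452

-0.0781 0.2629


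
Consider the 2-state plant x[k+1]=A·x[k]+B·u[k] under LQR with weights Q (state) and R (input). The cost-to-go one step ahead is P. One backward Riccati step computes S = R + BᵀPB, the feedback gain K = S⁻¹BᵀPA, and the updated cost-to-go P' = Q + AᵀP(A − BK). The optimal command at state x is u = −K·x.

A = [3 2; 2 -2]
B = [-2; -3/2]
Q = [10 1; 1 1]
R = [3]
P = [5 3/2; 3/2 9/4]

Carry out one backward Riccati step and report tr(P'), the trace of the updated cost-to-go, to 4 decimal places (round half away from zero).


BᵀP = [-12.2500 -6.3750]
S = R + BᵀPB = [3] + [34.0625] = [37.0625]
BᵀPA = [-49.5000 -11.7500]
K = S⁻¹·BᵀPA = [-1.3356 -0.3170]
A−BK = [0.3288 1.3659; -0.0034 -2.4755]
AᵀP(A−BK) = [5.8887 2.3069; 2.3069 13.2749]
P' = Q + AᵀP(A−BK) = [15.8887 3.3069; 3.3069 14.2749]
tr(P') = 30.1636

30.1636


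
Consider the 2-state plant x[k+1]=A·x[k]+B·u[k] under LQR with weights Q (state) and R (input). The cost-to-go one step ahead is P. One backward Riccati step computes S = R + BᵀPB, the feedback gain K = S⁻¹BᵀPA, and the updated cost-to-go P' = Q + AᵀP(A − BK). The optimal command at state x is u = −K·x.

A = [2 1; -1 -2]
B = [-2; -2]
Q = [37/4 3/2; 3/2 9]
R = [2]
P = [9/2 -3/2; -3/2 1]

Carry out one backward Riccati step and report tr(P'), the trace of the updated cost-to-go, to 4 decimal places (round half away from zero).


BᵀP = [-6.0000 1.0000]
S = R + BᵀPB = [2] + [10.0000] = [12.0000]
BᵀPA = [-13.0000 -8.0000]
K = S⁻¹·BᵀPA = [-1.0833 -0.6667]
A−BK = [-0.1667 -0.3333; -3.1667 -3.3333]
AᵀP(A−BK) = [10.9167 9.8333; 9.8333 9.1667]
P' = Q + AᵀP(A−BK) = [20.1667 11.3333; 11.3333 18.1667]
tr(P') = 38.3333

38.3333


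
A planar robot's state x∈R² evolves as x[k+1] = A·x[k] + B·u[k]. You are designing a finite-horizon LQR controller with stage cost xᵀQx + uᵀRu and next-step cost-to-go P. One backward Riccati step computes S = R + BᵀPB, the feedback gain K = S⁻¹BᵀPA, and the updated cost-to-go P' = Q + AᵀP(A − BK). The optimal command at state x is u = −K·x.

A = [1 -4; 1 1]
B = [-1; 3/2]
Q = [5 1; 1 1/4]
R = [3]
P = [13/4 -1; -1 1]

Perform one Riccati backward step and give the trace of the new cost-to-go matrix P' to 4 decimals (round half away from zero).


BᵀP = [-4.7500 2.5000]
S = R + BᵀPB = [3] + [8.5000] = [11.5000]
BᵀPA = [-2.2500 21.5000]
K = S⁻¹·BᵀPA = [-0.1957 1.8696]
A−BK = [0.8043 -2.1304; 1.2935 -1.8043]
AᵀP(A−BK) = [1.8098 -4.7935; -4.7935 20.8043]
P' = Q + AᵀP(A−BK) = [6.8098 -3.7935; -3.7935 21.0543]
tr(P') = 27.8641

27.8641


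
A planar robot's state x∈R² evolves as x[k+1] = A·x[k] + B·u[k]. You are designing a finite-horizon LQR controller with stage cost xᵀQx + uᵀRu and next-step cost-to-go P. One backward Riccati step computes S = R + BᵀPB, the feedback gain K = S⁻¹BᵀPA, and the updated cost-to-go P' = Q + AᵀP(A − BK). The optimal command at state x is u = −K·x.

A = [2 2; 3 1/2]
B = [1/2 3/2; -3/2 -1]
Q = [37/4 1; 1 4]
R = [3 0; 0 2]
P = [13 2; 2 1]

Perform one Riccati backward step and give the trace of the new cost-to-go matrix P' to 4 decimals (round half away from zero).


37.9288

BᵀP = [3.5000 -0.5000; 17.5000 2.0000]
S = R + BᵀPB = [3 0; 0 2] + [2.5000 5.7500; 5.7500 24.2500] = [5.5000 5.7500; 5.7500 26.2500]
BᵀPA = [5.5000 6.7500; 41.0000 36.0000]
K = S⁻¹·BᵀPA = [-0.8209 -0.2678; 1.7417 1.4301]
A−BK = [-0.2021 -0.0112; 3.5104 1.5284]
AᵀP(A−BK) = [18.1044 10.3391; 10.3391 6.5744]
P' = Q + AᵀP(A−BK) = [27.3544 11.3391; 11.3391 10.5744]
tr(P') = 37.9288


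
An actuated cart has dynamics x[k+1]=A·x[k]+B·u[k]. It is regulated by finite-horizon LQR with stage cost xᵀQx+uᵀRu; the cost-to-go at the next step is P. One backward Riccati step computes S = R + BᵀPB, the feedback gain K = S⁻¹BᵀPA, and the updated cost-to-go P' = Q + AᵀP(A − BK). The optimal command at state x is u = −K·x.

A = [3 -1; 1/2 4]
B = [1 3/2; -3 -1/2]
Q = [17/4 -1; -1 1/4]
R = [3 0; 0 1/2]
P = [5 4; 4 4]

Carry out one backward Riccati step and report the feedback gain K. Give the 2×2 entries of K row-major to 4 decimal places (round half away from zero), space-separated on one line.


-0.5229 -1.0836 2.2372 0.5121

BᵀP = [-7.0000 -8.0000; 5.5000 4.0000]
S = R + BᵀPB = [3 0; 0 1/2] + [17.0000 -6.5000; -6.5000 6.2500] = [20.0000 -6.5000; -6.5000 6.7500]
BᵀPA = [-25.0000 -25.0000; 18.5000 10.5000]
K = S⁻¹·BᵀPA = [-0.5229 -1.0836; 2.2372 0.5121]
A−BK = [0.1671 -0.6846; 0.0499 1.0054]
AᵀP(A−BK) = [3.5391 2.4367; 2.4367 4.5337]
P' = Q + AᵀP(A−BK) = [7.7891 1.4367; 1.4367 4.7837]
tr(P') = 12.5728
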